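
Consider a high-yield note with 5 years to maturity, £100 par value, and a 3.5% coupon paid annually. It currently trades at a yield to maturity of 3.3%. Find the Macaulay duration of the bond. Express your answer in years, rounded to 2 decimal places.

4.67 years

Periodic yield y = 0.033. Discount each cash flow and weight by its year:
  t   CF        PV=CF/(1+0.033)^t    t·PV
  1         3.50         3.3882         3.3882
  2         3.50         3.2800         6.5599
  3         3.50         3.1752         9.5255
  4         3.50         3.0737        12.2949
  5       103.50        87.9911       439.9555
  Σ                    100.9081       471.7240
Price P = Σ PV = 100.9081.
Macaulay duration = Σ(t·PV) / P = 471.7240 / 100.9081 = 4.67479 years.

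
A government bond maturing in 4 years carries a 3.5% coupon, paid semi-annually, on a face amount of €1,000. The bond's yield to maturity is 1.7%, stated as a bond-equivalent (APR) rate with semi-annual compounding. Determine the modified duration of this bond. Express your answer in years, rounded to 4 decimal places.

Periodic yield y = 0.0085. First find Macaulay duration:
  t   CF        PV=CF/(1+0.0085)^t    t·PV
  1        17.50        17.3525        17.3525
  2        17.50        17.2063        34.4125
  3        17.50        17.0612        51.1837
  4        17.50        16.9174        67.6697
  5        17.50        16.7748        83.8742
  6        17.50        16.6335        99.8008
  7        17.50        16.4933       115.4529
  8     1,017.50       950.8833     7,607.0660
  Σ                  1,069.3222     8,076.8123
P = 1,069.3222; Macaulay duration = 8,076.8123 / 1,069.3222 = 7.55321 half-year periods = 3.77660 years.
Modified duration = D_Mac / (1 + y) = 3.77660 / 1.0085 = 3.74477 years.

3.7448 years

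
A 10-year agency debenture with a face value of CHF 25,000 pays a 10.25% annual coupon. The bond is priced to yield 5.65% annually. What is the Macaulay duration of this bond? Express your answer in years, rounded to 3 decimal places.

7.175 years

Periodic yield y = 0.0565. Discount each cash flow and weight by its year:
  t   CF        PV=CF/(1+0.0565)^t    t·PV
  1     2,562.50     2,425.4614     2,425.4614
  2     2,562.50     2,295.7515     4,591.5029
  3     2,562.50     2,172.9782     6,518.9346
  4     2,562.50     2,056.7707     8,227.0826
  5     2,562.50     1,946.7777     9,733.8886
  6     2,562.50     1,842.6670    11,056.0022
  7     2,562.50     1,744.1240    12,208.8682
  8     2,562.50     1,650.8509    13,206.8076
  9     2,562.50     1,562.5660    14,063.0937
  10   27,562.50    15,908.2934   159,082.9343
  Σ                 33,606.2409   241,114.5761
Price P = Σ PV = 33,606.2409.
Macaulay duration = Σ(t·PV) / P = 241,114.5761 / 33,606.2409 = 7.17470 years.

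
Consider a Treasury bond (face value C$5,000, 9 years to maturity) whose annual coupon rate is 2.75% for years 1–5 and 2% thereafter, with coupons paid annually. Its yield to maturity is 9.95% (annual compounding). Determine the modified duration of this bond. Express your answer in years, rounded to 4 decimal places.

Periodic yield y = 0.0995. First find Macaulay duration:
  t   CF        PV=CF/(1+0.0995)^t    t·PV
  1       137.50       125.0568       125.0568
  2       137.50       113.7397       227.4795
  3       137.50       103.4468       310.3404
  4       137.50        94.0853       376.3412
  5       137.50        85.5710       427.8549
  6       100.00        56.6016       339.6095
  7       100.00        51.4794       360.3557
  8       100.00        46.8207       374.5658
  9     5,100.00     2,171.7662    19,545.8959
  Σ                  2,848.5676    22,087.4997
P = 2,848.5676; Macaulay duration = 22,087.4997 / 2,848.5676 = 7.75390 years.
Modified duration = D_Mac / (1 + y) = 7.75390 / 1.0995 = 7.05220 years.

7.0522 years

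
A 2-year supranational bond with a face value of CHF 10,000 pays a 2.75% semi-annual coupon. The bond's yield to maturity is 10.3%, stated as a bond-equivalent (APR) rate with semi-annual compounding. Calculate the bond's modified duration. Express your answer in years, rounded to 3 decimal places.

Periodic yield y = 0.0515. First find Macaulay duration:
  t   CF        PV=CF/(1+0.0515)^t    t·PV
  1       137.50       130.7656       130.7656
  2       137.50       124.3610       248.7220
  3       137.50       118.2701       354.8102
  4    10,137.50     8,292.6581    33,170.6323
  Σ                  8,666.0547    33,904.9301
P = 8,666.0547; Macaulay duration = 33,904.9301 / 8,666.0547 = 3.91238 half-year periods = 1.95619 years.
Modified duration = D_Mac / (1 + y) = 1.95619 / 1.0515 = 1.86038 years.

1.860 years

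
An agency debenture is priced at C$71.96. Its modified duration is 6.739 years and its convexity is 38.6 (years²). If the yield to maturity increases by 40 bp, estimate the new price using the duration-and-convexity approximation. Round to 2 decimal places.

C$70.04

Duration effect: -D_mod·Δy = -6.739 × (+0.004) = -0.026956
Convexity effect: ½·C·(Δy)² = 0.5 × 38.6 × (0.004)² = +0.0003088
ΔP/P ≈ -0.026956 + 0.0003088 = -0.0266472
New price ≈ 71.96 × (1 - 0.0266472) = 70.042467488.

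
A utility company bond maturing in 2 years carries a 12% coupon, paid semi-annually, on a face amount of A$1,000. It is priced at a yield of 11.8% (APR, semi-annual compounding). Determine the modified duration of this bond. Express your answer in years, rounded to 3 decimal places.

Periodic yield y = 0.059. First find Macaulay duration:
  t   CF        PV=CF/(1+0.059)^t    t·PV
  1        60.00        56.6572        56.6572
  2        60.00        53.5007       107.0014
  3        60.00        50.5200       151.5600
  4     1,060.00       842.7951     3,371.1806
  Σ                  1,003.4731     3,686.3992
P = 1,003.4731; Macaulay duration = 3,686.3992 / 1,003.4731 = 3.67364 half-year periods = 1.83682 years.
Modified duration = D_Mac / (1 + y) = 1.83682 / 1.059 = 1.73449 years.

1.734 years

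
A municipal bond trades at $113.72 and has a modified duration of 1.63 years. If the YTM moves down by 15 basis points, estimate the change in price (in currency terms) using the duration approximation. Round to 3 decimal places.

+$0.278

Duration approximation: ΔP/P ≈ -D_mod · Δy = -1.63 × (-0.0015) = +0.002445.
ΔP ≈ 113.72 × (+0.002445) = +0.2780454.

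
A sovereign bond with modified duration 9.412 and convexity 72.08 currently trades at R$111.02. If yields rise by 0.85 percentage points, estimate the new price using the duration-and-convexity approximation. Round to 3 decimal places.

Duration effect: -D_mod·Δy = -9.412 × (+0.0085) = -0.080002
Convexity effect: ½·C·(Δy)² = 0.5 × 72.08 × (0.0085)² = +0.00260389
ΔP/P ≈ -0.080002 + 0.00260389 = -0.07739811
New price ≈ 111.02 × (1 - 0.07739811) = 102.4272618278.

R$102.427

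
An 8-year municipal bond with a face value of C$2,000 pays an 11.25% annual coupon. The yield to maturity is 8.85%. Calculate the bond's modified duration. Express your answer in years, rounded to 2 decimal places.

Periodic yield y = 0.0885. First find Macaulay duration:
  t   CF        PV=CF/(1+0.0885)^t    t·PV
  1       225.00       206.7065       206.7065
  2       225.00       189.9003       379.8006
  3       225.00       174.4605       523.3816
  4       225.00       160.2761       641.1044
  5       225.00       147.2449       736.2247
  6       225.00       135.2732       811.6395
  7       225.00       124.2749       869.9244
  8     2,225.00     1,129.0224     9,032.1790
  Σ                  2,267.1589    13,200.9607
P = 2,267.1589; Macaulay duration = 13,200.9607 / 2,267.1589 = 5.82269 years.
Modified duration = D_Mac / (1 + y) = 5.82269 / 1.0885 = 5.34928 years.

5.35 years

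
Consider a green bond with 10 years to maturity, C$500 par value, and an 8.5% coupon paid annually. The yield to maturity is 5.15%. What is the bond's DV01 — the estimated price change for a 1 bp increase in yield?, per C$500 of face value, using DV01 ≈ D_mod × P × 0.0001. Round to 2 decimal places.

C$0.45

Periodic yield y = 0.0515.
  t   CF        PV=CF/(1+0.0515)^t    t·PV
  1        42.50        40.4184        40.4184
  2        42.50        38.4388        76.8777
  3        42.50        36.5562       109.6686
  4        42.50        34.7658       139.0631
  5        42.50        33.0630       165.3151
  6        42.50        31.4437       188.6620
  7        42.50        29.9036       209.3254
  8        42.50        28.4390       227.5122
  9        42.50        27.0461       243.4153
  10      542.50       328.3273     3,283.2728
  Σ                    628.4021     4,683.5308
P = 628.4021; D_Mac = 7.45308 yrs; D_mod = 7.08805 yrs.
DV01 ≈ 7.08805 × 628.4021 × 0.0001 = 0.445414.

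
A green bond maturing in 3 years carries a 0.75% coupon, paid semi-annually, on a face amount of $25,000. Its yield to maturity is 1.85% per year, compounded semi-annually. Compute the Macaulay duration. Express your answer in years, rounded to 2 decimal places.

2.97 years

Periodic yield y = 0.00925. Discount each cash flow and weight by its period:
  t   CF        PV=CF/(1+0.00925)^t    t·PV
  1        93.75        92.8908        92.8908
  2        93.75        92.0394       184.0788
  3        93.75        91.1958       273.5875
  4        93.75        90.3600       361.4400
  5        93.75        89.5318       447.6592
  6    25,093.75    23,745.0462   142,470.2771
  Σ                 24,201.0640   143,829.9333
Price P = Σ PV = 24,201.0640.
Macaulay duration = Σ(t·PV) / P = 143,829.9333 / 24,201.0640 = 5.94312 half-year periods.
In years: 5.94312 / 2 = 2.97156 years.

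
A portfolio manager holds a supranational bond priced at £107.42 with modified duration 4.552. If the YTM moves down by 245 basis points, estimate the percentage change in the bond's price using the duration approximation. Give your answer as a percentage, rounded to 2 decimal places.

+11.15%

Duration approximation: ΔP/P ≈ -D_mod · Δy = -4.552 × (-0.0245) = +0.111524.
As a percentage: +11.1524%.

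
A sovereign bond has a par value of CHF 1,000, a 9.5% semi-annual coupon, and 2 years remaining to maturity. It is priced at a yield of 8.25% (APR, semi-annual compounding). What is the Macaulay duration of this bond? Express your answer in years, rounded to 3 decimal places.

1.870 years

Periodic yield y = 0.04125. Discount each cash flow and weight by its period:
  t   CF        PV=CF/(1+0.04125)^t    t·PV
  1        47.50        45.6182        45.6182
  2        47.50        43.8110        87.6221
  3        47.50        42.0754       126.2263
  4     1,047.50       891.1155     3,564.4618
  Σ                  1,022.6202     3,823.9284
Price P = Σ PV = 1,022.6202.
Macaulay duration = Σ(t·PV) / P = 3,823.9284 / 1,022.6202 = 3.73934 half-year periods.
In years: 3.73934 / 2 = 1.86967 years.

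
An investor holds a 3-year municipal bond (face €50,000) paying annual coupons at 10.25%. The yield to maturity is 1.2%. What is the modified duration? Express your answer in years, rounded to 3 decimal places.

Periodic yield y = 0.012. First find Macaulay duration:
  t   CF        PV=CF/(1+0.012)^t    t·PV
  1     5,125.00     5,064.2292     5,064.2292
  2     5,125.00     5,004.1791    10,008.3582
  3    55,125.00    53,187.1923   159,561.5769
  Σ                 63,255.6007   174,634.1644
P = 63,255.6007; Macaulay duration = 174,634.1644 / 63,255.6007 = 2.76077 years.
Modified duration = D_Mac / (1 + y) = 2.76077 / 1.012 = 2.72803 years.

2.728 years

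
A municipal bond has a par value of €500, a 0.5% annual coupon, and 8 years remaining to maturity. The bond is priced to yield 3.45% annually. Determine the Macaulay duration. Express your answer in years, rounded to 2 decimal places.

Periodic yield y = 0.0345. Discount each cash flow and weight by its year:
  t   CF        PV=CF/(1+0.0345)^t    t·PV
  1         2.50         2.4166         2.4166
  2         2.50         2.3360         4.6721
  3         2.50         2.2581         6.7744
  4         2.50         2.1828         8.7313
  5         2.50         2.1100        10.5501
  6         2.50         2.0397        12.2379
  7         2.50         1.9716        13.8014
  8       502.50       383.0823     3,064.6585
  Σ                    398.3972     3,123.8424
Price P = Σ PV = 398.3972.
Macaulay duration = Σ(t·PV) / P = 3,123.8424 / 398.3972 = 7.84102 years.

7.84 years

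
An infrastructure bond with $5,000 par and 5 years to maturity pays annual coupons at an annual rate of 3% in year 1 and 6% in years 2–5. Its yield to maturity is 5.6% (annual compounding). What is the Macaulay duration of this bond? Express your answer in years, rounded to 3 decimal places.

Periodic yield y = 0.056. Discount each cash flow and weight by its year:
  t   CF        PV=CF/(1+0.056)^t    t·PV
  1       150.00       142.0455       142.0455
  2       300.00       269.0255       538.0510
  3       300.00       254.7590       764.2769
  4       300.00       241.2490       964.9961
  5     5,300.00     4,036.0476    20,180.2380
  Σ                  4,943.1265    22,589.6074
Price P = Σ PV = 4,943.1265.
Macaulay duration = Σ(t·PV) / P = 22,589.6074 / 4,943.1265 = 4.56990 years.

4.570 years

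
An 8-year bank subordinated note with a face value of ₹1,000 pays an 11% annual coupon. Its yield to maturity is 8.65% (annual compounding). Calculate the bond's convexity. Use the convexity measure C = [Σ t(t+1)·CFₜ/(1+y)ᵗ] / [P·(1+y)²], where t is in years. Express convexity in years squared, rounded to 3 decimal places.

39.638

With y = 0.0865:
  t   CF        PV=CF/(1+0.0865)^t    t·PV        t(t+1)·PV
  1       110.00       101.2425       101.2425         202.4850
  2       110.00        93.1823       186.3645         559.0935
  3       110.00        85.7637       257.2911       1,029.1644
  4       110.00        78.9358       315.7430       1,578.7151
  5       110.00        72.6514       363.2570       2,179.5422
  6       110.00        66.8674       401.2043       2,808.4299
  7       110.00        61.5438       430.8069       3,446.4549
  8     1,110.00       571.5907     4,572.7254      41,154.5285
  Σ                  1,131.7775     6,628.6347      52,958.4135
P = 1,131.7775.
Convexity = Σ t(t+1)·PV / [P·(1+y)²] = 52,958.4135 / (1,131.7775 × 1.180482) = 39.63825.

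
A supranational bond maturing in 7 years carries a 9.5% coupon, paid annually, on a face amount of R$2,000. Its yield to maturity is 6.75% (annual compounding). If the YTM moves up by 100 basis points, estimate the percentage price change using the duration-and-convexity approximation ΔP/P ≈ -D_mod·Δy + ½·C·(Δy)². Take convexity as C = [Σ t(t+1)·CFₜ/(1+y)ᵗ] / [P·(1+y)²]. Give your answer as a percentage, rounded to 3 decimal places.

With y = 0.0675:
  t   CF        PV=CF/(1+0.0675)^t    t·PV        t(t+1)·PV
  1       190.00       177.9859       177.9859         355.9719
  2       190.00       166.7316       333.4631       1,000.3894
  3       190.00       156.1888       468.5665       1,874.2659
  4       190.00       146.3127       585.2509       2,926.2543
  5       190.00       137.0611       685.3055       4,111.8327
  6       190.00       128.3945       770.3668       5,392.5675
  7     2,190.00     1,386.3374     9,704.3616      77,634.8925
  Σ                  2,299.0120    12,725.3002      93,296.1741
P = 2,299.0120; D_Mac = 5.53512 yrs; D_mod = 5.18512 yrs; C = 35.61122.
Duration effect: -5.18512 × (+0.01) = -0.051851
Convexity effect: 0.5 × 35.61122 × (0.01)² = +0.0017806
ΔP/P ≈ -0.051851 + 0.0017806 = -0.050071 = -5.0071%.

-5.007%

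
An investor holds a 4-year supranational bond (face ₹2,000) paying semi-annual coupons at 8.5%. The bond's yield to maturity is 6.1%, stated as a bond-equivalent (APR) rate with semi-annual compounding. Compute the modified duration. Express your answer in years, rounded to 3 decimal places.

Periodic yield y = 0.0305. First find Macaulay duration:
  t   CF        PV=CF/(1+0.0305)^t    t·PV
  1        85.00        82.4842        82.4842
  2        85.00        80.0429       160.0858
  3        85.00        77.6739       233.0216
  4        85.00        75.3749       301.4997
  5        85.00        73.1440       365.7202
  6        85.00        70.9792       425.8751
  7        85.00        68.8784       482.1487
  8     2,085.00     1,639.5403    13,116.3222
  Σ                  2,168.1178    15,167.1576
P = 2,168.1178; Macaulay duration = 15,167.1576 / 2,168.1178 = 6.99554 half-year periods = 3.49777 years.
Modified duration = D_Mac / (1 + y) = 3.49777 / 1.0305 = 3.39425 years.

3.394 years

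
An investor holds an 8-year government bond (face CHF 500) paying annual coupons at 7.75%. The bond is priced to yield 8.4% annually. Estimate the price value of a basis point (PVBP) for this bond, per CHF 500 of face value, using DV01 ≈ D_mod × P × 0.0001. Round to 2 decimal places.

Periodic yield y = 0.084.
  t   CF        PV=CF/(1+0.084)^t    t·PV
  1        38.75        35.7472        35.7472
  2        38.75        32.9772        65.9543
  3        38.75        30.4217        91.2652
  4        38.75        28.0643       112.2573
  5        38.75        25.8896       129.4480
  6        38.75        23.8834       143.3004
  7        38.75        22.0326       154.2285
  8       538.75       282.5876     2,260.7004
  Σ                    481.6036     2,992.9013
P = 481.6036; D_Mac = 6.21445 yrs; D_mod = 5.73289 yrs.
DV01 ≈ 5.73289 × 481.6036 × 0.0001 = 0.276098.

CHF 0.28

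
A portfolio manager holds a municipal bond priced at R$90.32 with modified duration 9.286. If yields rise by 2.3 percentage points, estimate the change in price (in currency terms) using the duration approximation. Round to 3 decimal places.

-R$19.290

Duration approximation: ΔP/P ≈ -D_mod · Δy = -9.286 × (+0.023) = -0.213578.
ΔP ≈ 90.32 × (-0.213578) = -19.29036496.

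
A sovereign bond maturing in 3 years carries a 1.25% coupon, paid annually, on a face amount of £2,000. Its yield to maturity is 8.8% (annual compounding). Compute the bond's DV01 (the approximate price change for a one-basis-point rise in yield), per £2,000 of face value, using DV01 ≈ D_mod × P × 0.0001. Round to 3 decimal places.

Periodic yield y = 0.088.
  t   CF        PV=CF/(1+0.088)^t    t·PV
  1        25.00        22.9779        22.9779
  2        25.00        21.1194        42.2389
  3     2,025.00     1,572.3106     4,716.9318
  Σ                  1,616.4080     4,782.1486
P = 1,616.4080; D_Mac = 2.95850 yrs; D_mod = 2.71921 yrs.
DV01 ≈ 2.71921 × 1,616.4080 × 0.0001 = 0.439536.

£0.440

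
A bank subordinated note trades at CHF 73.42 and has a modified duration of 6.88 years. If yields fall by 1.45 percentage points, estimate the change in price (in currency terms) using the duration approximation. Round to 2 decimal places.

+CHF 7.32

Duration approximation: ΔP/P ≈ -D_mod · Δy = -6.88 × (-0.0145) = +0.099760.
ΔP ≈ 73.42 × (+0.099760) = +7.3243792.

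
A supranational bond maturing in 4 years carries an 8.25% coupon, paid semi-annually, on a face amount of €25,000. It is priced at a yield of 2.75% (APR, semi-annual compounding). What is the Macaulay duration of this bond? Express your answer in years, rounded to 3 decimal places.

Periodic yield y = 0.01375. Discount each cash flow and weight by its period:
  t   CF        PV=CF/(1+0.01375)^t    t·PV
  1     1,031.25     1,017.2626     1,017.2626
  2     1,031.25     1,003.4650     2,006.9300
  3     1,031.25       989.8545     2,969.5635
  4     1,031.25       976.4286     3,905.7144
  5     1,031.25       963.1848     4,815.9241
  6     1,031.25       950.1207     5,700.7239
  7     1,031.25       937.2337     6,560.6358
  8    26,031.25    23,337.1644   186,697.3151
  Σ                 30,174.7143   213,674.0694
Price P = Σ PV = 30,174.7143.
Macaulay duration = Σ(t·PV) / P = 213,674.0694 / 30,174.7143 = 7.08123 half-year periods.
In years: 7.08123 / 2 = 3.54061 years.

3.541 years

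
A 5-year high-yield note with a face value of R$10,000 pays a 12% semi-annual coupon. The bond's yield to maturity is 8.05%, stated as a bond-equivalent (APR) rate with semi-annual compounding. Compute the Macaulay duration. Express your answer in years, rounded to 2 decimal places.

Periodic yield y = 0.04025. Discount each cash flow and weight by its period:
  t   CF        PV=CF/(1+0.04025)^t    t·PV
  1       600.00       576.7844       576.7844
  2       600.00       554.4671     1,108.9343
  3       600.00       533.0133     1,599.0400
  4       600.00       512.3897     2,049.5586
  5       600.00       492.5640     2,462.8198
  6       600.00       473.5054     2,841.0322
  7       600.00       455.1842     3,186.2894
  8       600.00       437.5719     3,500.5754
  9       600.00       420.6411     3,785.7701
  10   10,600.00     7,143.7890    71,437.8903
  Σ                 11,599.9102    92,548.6946
Price P = Σ PV = 11,599.9102.
Macaulay duration = Σ(t·PV) / P = 92,548.6946 / 11,599.9102 = 7.97840 half-year periods.
In years: 7.97840 / 2 = 3.98920 years.

3.99 years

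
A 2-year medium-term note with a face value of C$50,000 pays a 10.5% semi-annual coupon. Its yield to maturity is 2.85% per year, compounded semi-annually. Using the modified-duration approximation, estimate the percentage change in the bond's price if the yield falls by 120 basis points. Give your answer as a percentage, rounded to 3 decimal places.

+2.208%

Periodic yield y = 0.01425. Modified duration first:
  t   CF        PV=CF/(1+0.01425)^t    t·PV
  1     2,625.00     2,588.1193     2,588.1193
  2     2,625.00     2,551.7568     5,103.5135
  3     2,625.00     2,515.9051     7,547.7154
  4    52,625.00    49,729.2653   198,917.0613
  Σ                 57,385.0465   214,156.4095
P = 57,385.0465; D_Mac = 3.73192 half-year periods = 1.86596 yrs; D_mod = 1.86596/(1+0.01425) = 1.83974 yrs.
ΔP/P ≈ -D_mod · Δy = -1.83974 × (-0.012) = +0.022077 = +2.2077%.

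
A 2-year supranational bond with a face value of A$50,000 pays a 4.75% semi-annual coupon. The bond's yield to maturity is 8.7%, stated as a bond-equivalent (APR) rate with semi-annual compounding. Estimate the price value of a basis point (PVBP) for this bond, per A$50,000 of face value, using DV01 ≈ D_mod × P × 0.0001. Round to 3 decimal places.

Periodic yield y = 0.0435.
  t   CF        PV=CF/(1+0.0435)^t    t·PV
  1     1,187.50     1,137.9971     1,137.9971
  2     1,187.50     1,090.5579     2,181.1157
  3     1,187.50     1,045.0962     3,135.2885
  4    51,187.50    43,171.1985   172,684.7940
  Σ                 46,444.8497   179,139.1954
P = 46,444.8497; D_Mac = 3.85703 half-year periods = 1.92852 yrs; D_mod = 1.84812 yrs.
DV01 ≈ 1.84812 × 46,444.8497 × 0.0001 = 8.583574.

A$8.584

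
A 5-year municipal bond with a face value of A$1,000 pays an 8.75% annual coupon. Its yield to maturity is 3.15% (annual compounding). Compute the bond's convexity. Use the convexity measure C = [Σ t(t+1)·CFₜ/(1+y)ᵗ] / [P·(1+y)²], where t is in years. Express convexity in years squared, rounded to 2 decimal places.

With y = 0.0315:
  t   CF        PV=CF/(1+0.0315)^t    t·PV        t(t+1)·PV
  1        87.50        84.8279        84.8279         169.6558
  2        87.50        82.2374       164.4749         493.4246
  3        87.50        79.7261       239.1782         956.7128
  4        87.50        77.2914       309.1656       1,545.8278
  5     1,087.50       931.2861     4,656.4303      27,938.5819
  Σ                  1,255.3689     5,454.0769      31,104.2031
P = 1,255.3689.
Convexity = Σ t(t+1)·PV / [P·(1+y)²] = 31,104.2031 / (1,255.3689 × 1.063992) = 23.28677.

23.29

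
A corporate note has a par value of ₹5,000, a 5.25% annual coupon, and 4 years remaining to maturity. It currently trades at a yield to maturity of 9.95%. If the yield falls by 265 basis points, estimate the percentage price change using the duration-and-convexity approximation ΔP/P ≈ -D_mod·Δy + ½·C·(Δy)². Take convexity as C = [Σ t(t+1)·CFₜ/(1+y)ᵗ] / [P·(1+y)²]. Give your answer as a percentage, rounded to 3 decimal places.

With y = 0.0995:
  t   CF        PV=CF/(1+0.0995)^t    t·PV        t(t+1)·PV
  1       262.50       238.7449       238.7449         477.4898
  2       262.50       217.1395       434.2790       1,302.8370
  3       262.50       197.4893       592.4679       2,369.8718
  4     5,262.50     3,600.9009    14,403.6038      72,018.0188
  Σ                  4,254.2746    15,669.0956      76,168.2174
P = 4,254.2746; D_Mac = 3.68314 yrs; D_mod = 3.34983 yrs; C = 14.81009.
Duration effect: -3.34983 × (-0.0265) = +0.088771
Convexity effect: 0.5 × 14.81009 × (-0.0265)² = +0.0052002
ΔP/P ≈ +0.088771 + 0.0052002 = +0.093971 = +9.3971%.

+9.397%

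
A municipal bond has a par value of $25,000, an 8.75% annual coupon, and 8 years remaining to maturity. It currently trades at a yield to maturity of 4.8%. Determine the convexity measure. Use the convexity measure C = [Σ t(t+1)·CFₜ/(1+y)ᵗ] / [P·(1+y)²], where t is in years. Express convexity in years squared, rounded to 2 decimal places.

With y = 0.048:
  t   CF        PV=CF/(1+0.048)^t    t·PV        t(t+1)·PV
  1     2,187.50     2,087.3092     2,087.3092       4,174.6183
  2     2,187.50     1,991.7072     3,983.4144      11,950.2433
  3     2,187.50     1,900.4840     5,701.4519      22,805.8078
  4     2,187.50     1,813.4389     7,253.7557      36,268.7783
  5     2,187.50     1,730.3806     8,651.9032      51,911.4193
  6     2,187.50     1,651.1266     9,906.7594      69,347.3159
  7     2,187.50     1,575.5025    11,028.5172      88,228.1373
  8    27,187.50    18,684.3938   149,475.1508   1,345,276.3568
  Σ                 31,434.3428   198,088.2617   1,629,962.6770
P = 31,434.3428.
Convexity = Σ t(t+1)·PV / [P·(1+y)²] = 1,629,962.6770 / (31,434.3428 × 1.098304) = 47.21182.

47.21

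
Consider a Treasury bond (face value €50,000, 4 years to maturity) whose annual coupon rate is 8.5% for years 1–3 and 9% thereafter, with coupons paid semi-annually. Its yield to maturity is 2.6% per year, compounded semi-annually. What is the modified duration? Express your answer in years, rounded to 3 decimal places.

Periodic yield y = 0.013. First find Macaulay duration:
  t   CF        PV=CF/(1+0.013)^t    t·PV
  1     2,125.00     2,097.7295     2,097.7295
  2     2,125.00     2,070.8090     4,141.6180
  3     2,125.00     2,044.2340     6,132.7019
  4     2,125.00     2,018.0000     8,071.9998
  5     2,125.00     1,992.1026     9,960.5131
  6     2,125.00     1,966.5376    11,799.2258
  7     2,250.00     2,055.4949    14,388.4642
  8    52,250.00    47,120.5913   376,964.7306
  Σ                 61,365.4989   433,556.9830
P = 61,365.4989; Macaulay duration = 433,556.9830 / 61,365.4989 = 7.06516 half-year periods = 3.53258 years.
Modified duration = D_Mac / (1 + y) = 3.53258 / 1.013 = 3.48725 years.

3.487 years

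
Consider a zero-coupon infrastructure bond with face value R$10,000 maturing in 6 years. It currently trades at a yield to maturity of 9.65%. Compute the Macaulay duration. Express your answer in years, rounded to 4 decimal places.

6.0000 years

A zero-coupon bond has a single cash flow at maturity, so its Macaulay duration equals its maturity: 6 years.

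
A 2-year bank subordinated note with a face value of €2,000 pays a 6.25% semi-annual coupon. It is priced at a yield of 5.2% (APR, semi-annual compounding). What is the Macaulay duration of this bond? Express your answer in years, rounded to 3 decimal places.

Periodic yield y = 0.026. Discount each cash flow and weight by its period:
  t   CF        PV=CF/(1+0.026)^t    t·PV
  1        62.50        60.9162        60.9162
  2        62.50        59.3725       118.7450
  3        62.50        57.8679       173.6038
  4     2,062.50     1,861.2492     7,444.9966
  Σ                  2,039.4058     7,798.2616
Price P = Σ PV = 2,039.4058.
Macaulay duration = Σ(t·PV) / P = 7,798.2616 / 2,039.4058 = 3.82379 half-year periods.
In years: 3.82379 / 2 = 1.91190 years.

1.912 years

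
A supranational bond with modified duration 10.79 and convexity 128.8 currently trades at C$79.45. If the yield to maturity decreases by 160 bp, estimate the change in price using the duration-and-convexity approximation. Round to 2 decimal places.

+C$15.03

Duration effect: -D_mod·Δy = -10.79 × (-0.016) = +0.172640
Convexity effect: ½·C·(Δy)² = 0.5 × 128.8 × (-0.016)² = +0.0164864
ΔP/P ≈ +0.172640 + 0.0164864 = +0.1891264
ΔP ≈ 79.45 × (+0.1891264) = +15.02609248.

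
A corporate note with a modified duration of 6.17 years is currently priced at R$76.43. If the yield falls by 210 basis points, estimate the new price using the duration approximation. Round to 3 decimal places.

R$86.333

Duration approximation: ΔP/P ≈ -D_mod · Δy = -6.17 × (-0.021) = +0.129570.
New price ≈ 76.43 × (1 + 0.129570) = 86.3330351.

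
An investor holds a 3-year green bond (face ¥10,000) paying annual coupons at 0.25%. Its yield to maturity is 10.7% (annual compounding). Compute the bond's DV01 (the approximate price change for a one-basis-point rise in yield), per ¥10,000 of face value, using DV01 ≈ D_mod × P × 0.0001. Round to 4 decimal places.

¥2.0084

Periodic yield y = 0.107.
  t   CF        PV=CF/(1+0.107)^t    t·PV
  1        25.00        22.5836        22.5836
  2        25.00        20.4007        40.8014
  3    10,025.00     7,389.9503    22,169.8510
  Σ                  7,432.9346    22,233.2359
P = 7,432.9346; D_Mac = 2.99118 yrs; D_mod = 2.70206 yrs.
DV01 ≈ 2.70206 × 7,432.9346 × 0.0001 = 2.008422.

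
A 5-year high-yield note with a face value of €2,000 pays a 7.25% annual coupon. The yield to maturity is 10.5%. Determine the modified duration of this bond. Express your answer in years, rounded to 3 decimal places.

Periodic yield y = 0.105. First find Macaulay duration:
  t   CF        PV=CF/(1+0.105)^t    t·PV
  1       145.00       131.2217       131.2217
  2       145.00       118.7527       237.5054
  3       145.00       107.4685       322.4055
  4       145.00        97.2566       389.0262
  5     2,145.00     1,302.0148     6,510.0738
  Σ                  1,756.7142     7,590.2326
P = 1,756.7142; Macaulay duration = 7,590.2326 / 1,756.7142 = 4.32070 years.
Modified duration = D_Mac / (1 + y) = 4.32070 / 1.105 = 3.91013 years.

3.910 years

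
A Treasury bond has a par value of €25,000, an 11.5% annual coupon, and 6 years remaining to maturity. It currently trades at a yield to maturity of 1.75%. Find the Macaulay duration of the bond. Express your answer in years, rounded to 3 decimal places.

4.932 years

Periodic yield y = 0.0175. Discount each cash flow and weight by its year:
  t   CF        PV=CF/(1+0.0175)^t    t·PV
  1     2,875.00     2,825.5528     2,825.5528
  2     2,875.00     2,776.9561     5,553.9122
  3     2,875.00     2,729.1952     8,187.5855
  4     2,875.00     2,682.2557    10,729.0228
  5     2,875.00     2,636.1235    13,180.6177
  6    27,875.00    25,119.3483   150,716.0901
  Σ                 38,769.4317   191,192.7812
Price P = Σ PV = 38,769.4317.
Macaulay duration = Σ(t·PV) / P = 191,192.7812 / 38,769.4317 = 4.93153 years.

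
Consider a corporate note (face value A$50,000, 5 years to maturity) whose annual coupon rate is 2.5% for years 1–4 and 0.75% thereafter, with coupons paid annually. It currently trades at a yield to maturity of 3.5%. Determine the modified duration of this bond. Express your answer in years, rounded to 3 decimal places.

Periodic yield y = 0.035. First find Macaulay duration:
  t   CF        PV=CF/(1+0.035)^t    t·PV
  1     1,250.00     1,207.7295     1,207.7295
  2     1,250.00     1,166.8884     2,333.7768
  3     1,250.00     1,127.4284     3,382.2851
  4     1,250.00     1,089.3028     4,357.2111
  5    50,375.00    42,414.3983   212,071.9914
  Σ                 47,005.7473   223,352.9939
P = 47,005.7473; Macaulay duration = 223,352.9939 / 47,005.7473 = 4.75161 years.
Modified duration = D_Mac / (1 + y) = 4.75161 / 1.035 = 4.59093 years.

4.591 years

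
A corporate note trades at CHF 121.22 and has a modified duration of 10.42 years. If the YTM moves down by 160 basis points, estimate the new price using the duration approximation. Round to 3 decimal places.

Duration approximation: ΔP/P ≈ -D_mod · Δy = -10.42 × (-0.016) = +0.166720.
New price ≈ 121.22 × (1 + 0.166720) = 141.4297984.

CHF 141.430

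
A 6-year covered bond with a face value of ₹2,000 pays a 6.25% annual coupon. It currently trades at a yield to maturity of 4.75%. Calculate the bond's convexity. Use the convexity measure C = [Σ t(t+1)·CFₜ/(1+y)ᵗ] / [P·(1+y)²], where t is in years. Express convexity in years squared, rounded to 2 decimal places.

With y = 0.0475:
  t   CF        PV=CF/(1+0.0475)^t    t·PV        t(t+1)·PV
  1       125.00       119.3317       119.3317         238.6635
  2       125.00       113.9205       227.8410         683.5231
  3       125.00       108.7547       326.2640       1,305.0560
  4       125.00       103.8231       415.2923       2,076.4615
  5       125.00        99.1151       495.5755       2,973.4532
  6     2,125.00     1,608.5507     9,651.3040      67,559.1279
  Σ                  2,153.4958    11,235.6086      74,836.2853
P = 2,153.4958.
Convexity = Σ t(t+1)·PV / [P·(1+y)²] = 74,836.2853 / (2,153.4958 × 1.097256) = 31.67088.

31.67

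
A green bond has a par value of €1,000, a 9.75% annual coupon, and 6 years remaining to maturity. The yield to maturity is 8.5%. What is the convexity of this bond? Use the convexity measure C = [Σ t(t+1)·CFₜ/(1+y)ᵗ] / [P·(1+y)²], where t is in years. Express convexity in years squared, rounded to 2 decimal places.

With y = 0.085:
  t   CF        PV=CF/(1+0.085)^t    t·PV        t(t+1)·PV
  1        97.50        89.8618        89.8618         179.7235
  2        97.50        82.8219       165.6438         496.9313
  3        97.50        76.3335       229.0006         916.0025
  4        97.50        70.3535       281.4140       1,407.0699
  5        97.50        64.8419       324.2096       1,945.2579
  6     1,097.50       672.7072     4,036.2434      28,253.7040
  Σ                  1,056.9198     5,126.3732      33,198.6890
P = 1,056.9198.
Convexity = Σ t(t+1)·PV / [P·(1+y)²] = 33,198.6890 / (1,056.9198 × 1.177225) = 26.68206.

26.68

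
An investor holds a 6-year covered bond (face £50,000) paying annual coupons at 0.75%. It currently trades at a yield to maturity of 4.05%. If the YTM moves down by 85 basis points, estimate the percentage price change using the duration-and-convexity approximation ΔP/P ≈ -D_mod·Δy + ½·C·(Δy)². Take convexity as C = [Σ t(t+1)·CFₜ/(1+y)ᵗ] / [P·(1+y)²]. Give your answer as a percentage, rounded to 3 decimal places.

+4.936%

With y = 0.0405:
  t   CF        PV=CF/(1+0.0405)^t    t·PV        t(t+1)·PV
  1       375.00       360.4037       360.4037         720.8073
  2       375.00       346.3754       692.7509       2,078.2527
  3       375.00       332.8933       998.6798       3,994.7192
  4       375.00       319.9359     1,279.7435       6,398.7173
  5       375.00       307.4828     1,537.4141       9,224.4844
  6    50,375.00    39,697.4447   238,184.6679   1,667,292.6754
  Σ                 41,364.5357   243,053.6598   1,689,709.6563
P = 41,364.5357; D_Mac = 5.87589 yrs; D_mod = 5.64718 yrs; C = 37.73113.
Duration effect: -5.64718 × (-0.0085) = +0.048001
Convexity effect: 0.5 × 37.73113 × (-0.0085)² = +0.0013630
ΔP/P ≈ +0.048001 + 0.0013630 = +0.049364 = +4.9364%.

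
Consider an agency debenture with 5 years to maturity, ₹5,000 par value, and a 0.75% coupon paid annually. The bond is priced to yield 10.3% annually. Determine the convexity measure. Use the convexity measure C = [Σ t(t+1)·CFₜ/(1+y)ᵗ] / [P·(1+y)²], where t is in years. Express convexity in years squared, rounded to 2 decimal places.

With y = 0.103:
  t   CF        PV=CF/(1+0.103)^t    t·PV        t(t+1)·PV
  1        37.50        33.9982        33.9982          67.9964
  2        37.50        30.8234        61.6468         184.9403
  3        37.50        27.9450        83.8351         335.3405
  4        37.50        25.3355       101.3419         506.7097
  5     5,037.50     3,085.5849    15,427.9244      92,567.5462
  Σ                  3,203.6870    15,708.7464      93,662.5330
P = 3,203.6870.
Convexity = Σ t(t+1)·PV / [P·(1+y)²] = 93,662.5330 / (3,203.6870 × 1.216609) = 24.03061.

24.03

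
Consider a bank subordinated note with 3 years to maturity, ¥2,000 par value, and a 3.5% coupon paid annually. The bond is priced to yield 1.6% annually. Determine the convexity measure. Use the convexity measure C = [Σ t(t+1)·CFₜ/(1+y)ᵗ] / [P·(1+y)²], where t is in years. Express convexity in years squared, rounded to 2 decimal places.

With y = 0.016:
  t   CF        PV=CF/(1+0.016)^t    t·PV        t(t+1)·PV
  1        70.00        68.8976        68.8976         137.7953
  2        70.00        67.8126       135.6253         406.8758
  3     2,070.00     1,973.7367     5,921.2102      23,684.8407
  Σ                  2,110.4470     6,125.7331      24,229.5118
P = 2,110.4470.
Convexity = Σ t(t+1)·PV / [P·(1+y)²] = 24,229.5118 / (2,110.4470 × 1.032256) = 11.12200.

11.12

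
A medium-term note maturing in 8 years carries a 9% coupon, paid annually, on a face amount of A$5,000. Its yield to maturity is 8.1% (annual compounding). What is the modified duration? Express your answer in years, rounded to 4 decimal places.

Periodic yield y = 0.081. First find Macaulay duration:
  t   CF        PV=CF/(1+0.081)^t    t·PV
  1       450.00       416.2812       416.2812
  2       450.00       385.0890       770.1780
  3       450.00       356.2341     1,068.7022
  4       450.00       329.5412     1,318.1649
  5       450.00       304.8485     1,524.2424
  6       450.00       282.0060     1,692.0360
  7       450.00       260.8751     1,826.1258
  8     5,450.00     2,922.7452    23,381.9613
  Σ                  5,257.6203    31,997.6918
P = 5,257.6203; Macaulay duration = 31,997.6918 / 5,257.6203 = 6.08596 years.
Modified duration = D_Mac / (1 + y) = 6.08596 / 1.081 = 5.62994 years.

5.6299 years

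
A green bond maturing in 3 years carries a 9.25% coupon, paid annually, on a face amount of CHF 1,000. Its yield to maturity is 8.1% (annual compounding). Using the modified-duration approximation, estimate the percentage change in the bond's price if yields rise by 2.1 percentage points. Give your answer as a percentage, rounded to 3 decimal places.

Periodic yield y = 0.081. Modified duration first:
  t   CF        PV=CF/(1+0.081)^t    t·PV
  1        92.50        85.5689        85.5689
  2        92.50        79.1572       158.3144
  3     1,092.50       864.8571     2,594.5714
  Σ                  1,029.5832     2,838.4546
P = 1,029.5832; D_Mac = 2.75690 yrs; D_mod = 2.75690/(1+0.081) = 2.55032 yrs.
ΔP/P ≈ -D_mod · Δy = -2.55032 × (+0.021) = -0.053557 = -5.3557%.

-5.356%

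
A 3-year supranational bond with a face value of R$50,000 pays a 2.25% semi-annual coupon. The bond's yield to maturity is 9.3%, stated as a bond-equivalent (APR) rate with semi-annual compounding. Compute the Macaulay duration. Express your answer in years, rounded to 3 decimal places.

2.907 years

Periodic yield y = 0.0465. Discount each cash flow and weight by its period:
  t   CF        PV=CF/(1+0.0465)^t    t·PV
  1       562.50       537.5060       537.5060
  2       562.50       513.6225     1,027.2450
  3       562.50       490.8003     1,472.4009
  4       562.50       468.9922     1,875.9687
  5       562.50       448.1531     2,240.7653
  6    50,562.50    38,494.0089   230,964.0537
  Σ                 40,953.0830   238,117.9396
Price P = Σ PV = 40,953.0830.
Macaulay duration = Σ(t·PV) / P = 238,117.9396 / 40,953.0830 = 5.81441 half-year periods.
In years: 5.81441 / 2 = 2.90720 years.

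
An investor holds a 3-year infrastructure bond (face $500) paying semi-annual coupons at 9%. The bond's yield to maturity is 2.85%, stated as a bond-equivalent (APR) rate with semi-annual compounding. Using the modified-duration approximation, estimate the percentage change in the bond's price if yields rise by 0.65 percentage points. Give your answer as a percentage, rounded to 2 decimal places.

-1.74%

Periodic yield y = 0.01425. Modified duration first:
  t   CF        PV=CF/(1+0.01425)^t    t·PV
  1        22.50        22.1839        22.1839
  2        22.50        21.8722        43.7444
  3        22.50        21.5649        64.6947
  4        22.50        21.2619        85.0477
  5        22.50        20.9632       104.8160
  6       522.50       479.9723     2,879.8339
  Σ                    587.8184     3,200.3206
P = 587.8184; D_Mac = 5.44440 half-year periods = 2.72220 yrs; D_mod = 2.72220/(1+0.01425) = 2.68396 yrs.
ΔP/P ≈ -D_mod · Δy = -2.68396 × (+0.0065) = -0.017446 = -1.7446%.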